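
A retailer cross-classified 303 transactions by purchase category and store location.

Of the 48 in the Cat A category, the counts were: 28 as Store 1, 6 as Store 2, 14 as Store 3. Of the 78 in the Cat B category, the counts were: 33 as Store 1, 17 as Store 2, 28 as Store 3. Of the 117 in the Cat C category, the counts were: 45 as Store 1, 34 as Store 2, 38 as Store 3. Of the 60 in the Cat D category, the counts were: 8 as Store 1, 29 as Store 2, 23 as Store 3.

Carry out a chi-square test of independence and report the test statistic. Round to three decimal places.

Row totals: 48, 78, 117, 60. Column totals: 114, 86, 103. Grand total N = 303.
Expected counts (row total × column total / N):
  Cat A, Store 1: 48×114/303 = 18.0594
  Cat A, Store 2: 48×86/303 = 13.6238
  Cat A, Store 3: 48×103/303 = 16.3168
  Cat B, Store 1: 78×114/303 = 29.3465
  Cat B, Store 2: 78×86/303 = 22.1386
  Cat B, Store 3: 78×103/303 = 26.5149
  Cat C, Store 1: 117×114/303 = 44.0198
  Cat C, Store 2: 117×86/303 = 33.2079
  Cat C, Store 3: 117×103/303 = 39.7723
  Cat D, Store 1: 60×114/303 = 22.5743
  Cat D, Store 2: 60×86/303 = 17.0297
  Cat D, Store 3: 60×103/303 = 20.3960
Contributions (O − E)²/E:
  (28 − 18.0594)²/18.0594 = 5.4717
  (6 − 13.6238)²/13.6238 = 4.2662
  (14 − 16.3168)²/16.3168 = 0.3290
  (33 − 29.3465)²/29.3465 = 0.4548
  (17 − 22.1386)²/22.1386 = 1.1927
  (28 − 26.5149)²/26.5149 = 0.0832
  (45 − 44.0198)²/44.0198 = 0.0218
  (34 − 33.2079)²/33.2079 = 0.0189
  (38 − 39.7723)²/39.7723 = 0.0790
  (8 − 22.5743)²/22.5743 = 9.4094
  (29 − 17.0297)²/17.0297 = 8.4140
  (23 − 20.3960)²/20.3960 = 0.3325
χ² = 5.4717 + 4.2662 + 0.3290 + 0.4548 + 1.1927 + 0.0832 + 0.0218 + 0.0189 + 0.0790 + 9.4094 + 8.4140 + 0.3325 = 30.073

30.073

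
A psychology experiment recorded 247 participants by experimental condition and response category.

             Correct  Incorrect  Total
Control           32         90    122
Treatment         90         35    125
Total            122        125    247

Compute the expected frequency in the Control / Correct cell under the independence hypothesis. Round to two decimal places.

Row total (Control) = 122; column total (Correct) = 122; grand total N = 247.
Expected count = (row total × column total) / N = 122 × 122 / 247 = 60.26.

60.26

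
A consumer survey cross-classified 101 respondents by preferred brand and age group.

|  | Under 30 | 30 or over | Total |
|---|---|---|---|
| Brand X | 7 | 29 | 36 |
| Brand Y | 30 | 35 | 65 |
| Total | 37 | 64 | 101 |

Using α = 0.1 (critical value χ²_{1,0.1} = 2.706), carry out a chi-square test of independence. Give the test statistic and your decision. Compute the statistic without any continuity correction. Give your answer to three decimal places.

Grand total N = 101.
Expected counts (row total × column total / N):
  Brand X, Under 30: 36×37/101 = 13.1881
  Brand X, 30 or over: 36×64/101 = 22.8119
  Brand Y, Under 30: 65×37/101 = 23.8119
  Brand Y, 30 or over: 65×64/101 = 41.1881
Contributions (O − E)²/E:
  (7 − 13.1881)²/13.1881 = 2.9036
  (29 − 22.8119)²/22.8119 = 1.6786
  (30 − 23.8119)²/23.8119 = 1.6081
  (35 − 41.1881)²/41.1881 = 0.9297
χ² = 2.9036 + 1.6786 + 1.6081 + 0.9297 = 7.120
df = (2−1)(2−1) = 1. Since 7.120 > 2.706, reject the null hypothesis of independence at α = 0.1.

7.120; reject H₀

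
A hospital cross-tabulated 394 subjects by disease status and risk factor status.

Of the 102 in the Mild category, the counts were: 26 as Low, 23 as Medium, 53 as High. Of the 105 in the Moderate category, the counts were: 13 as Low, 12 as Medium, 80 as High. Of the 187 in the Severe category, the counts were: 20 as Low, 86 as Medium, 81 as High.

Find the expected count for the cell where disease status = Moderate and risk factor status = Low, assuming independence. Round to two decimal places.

15.72

Row total (Moderate) = 105; column total (Low) = 59; grand total N = 394.
Expected count = (row total × column total) / N = 105 × 59 / 394 = 15.72.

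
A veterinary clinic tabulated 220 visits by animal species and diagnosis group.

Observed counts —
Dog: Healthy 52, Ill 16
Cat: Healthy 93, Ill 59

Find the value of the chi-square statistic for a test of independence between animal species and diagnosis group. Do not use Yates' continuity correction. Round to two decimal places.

Row totals: 68, 152. Column totals: 145, 75. Grand total N = 220.
Expected counts (row total × column total / N):
  Dog, Healthy: 68×145/220 = 44.8182
  Dog, Ill: 68×75/220 = 23.1818
  Cat, Healthy: 152×145/220 = 100.1818
  Cat, Ill: 152×75/220 = 51.8182
Contributions (O − E)²/E:
  (52 − 44.8182)²/44.8182 = 1.1508
  (16 − 23.1818)²/23.1818 = 2.2249
  (93 − 100.1818)²/100.1818 = 0.5148
  (59 − 51.8182)²/51.8182 = 0.9954
χ² = 1.1508 + 2.2249 + 0.5148 + 0.9954 = 4.89

4.89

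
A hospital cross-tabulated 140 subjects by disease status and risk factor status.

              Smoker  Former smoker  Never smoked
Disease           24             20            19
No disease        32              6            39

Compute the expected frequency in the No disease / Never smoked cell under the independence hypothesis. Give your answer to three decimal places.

31.900

Row total (No disease) = 77; column total (Never smoked) = 58; grand total N = 140.
Expected count = (row total × column total) / N = 77 × 58 / 140 = 31.900.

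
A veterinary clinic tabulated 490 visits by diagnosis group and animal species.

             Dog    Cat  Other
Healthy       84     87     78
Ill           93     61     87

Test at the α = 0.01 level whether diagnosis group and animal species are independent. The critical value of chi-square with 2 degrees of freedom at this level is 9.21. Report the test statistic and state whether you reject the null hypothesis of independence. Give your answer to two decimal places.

Row totals: 249, 241. Column totals: 177, 148, 165. Grand total N = 490.
Expected counts (row total × column total / N):
  Healthy, Dog: 249×177/490 = 89.945
  Healthy, Cat: 249×148/490 = 75.208
  Healthy, Other: 249×165/490 = 83.847
  Ill, Dog: 241×177/490 = 87.055
  Ill, Cat: 241×148/490 = 72.792
  Ill, Other: 241×165/490 = 81.153
Contributions (O − E)²/E:
  (84 − 89.945)²/89.945 = 0.3929
  (87 − 75.208)²/75.208 = 1.8489
  (78 − 83.847)²/83.847 = 0.4077
  (93 − 87.055)²/87.055 = 0.4060
  (61 − 72.792)²/72.792 = 1.9103
  (87 − 81.153)²/81.153 = 0.4213
χ² = 0.3929 + 1.8489 + 0.4077 + 0.4060 + 1.9103 + 0.4213 = 5.39
df = (2−1)(3−1) = 2. Since 5.39 < 9.21, fail to reject the null hypothesis of independence at α = 0.01.

5.39; fail to reject H₀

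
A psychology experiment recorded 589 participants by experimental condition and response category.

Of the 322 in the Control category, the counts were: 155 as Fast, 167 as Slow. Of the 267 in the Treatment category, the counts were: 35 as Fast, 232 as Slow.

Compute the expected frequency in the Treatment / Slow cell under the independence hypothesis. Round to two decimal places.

180.87

Row total (Treatment) = 267; column total (Slow) = 399; grand total N = 589.
Expected count = (row total × column total) / N = 267 × 399 / 589 = 180.87.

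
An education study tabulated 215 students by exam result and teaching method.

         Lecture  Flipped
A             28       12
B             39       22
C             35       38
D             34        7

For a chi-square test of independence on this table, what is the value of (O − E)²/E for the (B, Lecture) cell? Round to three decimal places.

Row total (B) = 61; column total (Lecture) = 136; N = 215.
Expected count E = 61 × 136 / 215 = 38.5860.
Contribution = (O − E)²/E = (39 − 38.5860)² / 38.5860 = 0.004.

0.004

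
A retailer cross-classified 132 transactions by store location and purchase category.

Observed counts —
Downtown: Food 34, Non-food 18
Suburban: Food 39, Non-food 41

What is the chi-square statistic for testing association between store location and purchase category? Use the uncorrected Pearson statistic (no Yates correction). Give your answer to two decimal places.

Row totals: 52, 80. Column totals: 73, 59. Grand total N = 132.
Expected counts (row total × column total / N):
  Downtown, Food: 52×73/132 = 28.758
  Downtown, Non-food: 52×59/132 = 23.242
  Suburban, Food: 80×73/132 = 44.242
  Suburban, Non-food: 80×59/132 = 35.758
Contributions (O − E)²/E:
  (34 − 28.758)²/28.758 = 0.9555
  (18 − 23.242)²/23.242 = 1.1823
  (39 − 44.242)²/44.242 = 0.6211
  (41 − 35.758)²/35.758 = 0.7685
χ² = 0.9555 + 1.1823 + 0.6211 + 0.7685 = 3.53

3.53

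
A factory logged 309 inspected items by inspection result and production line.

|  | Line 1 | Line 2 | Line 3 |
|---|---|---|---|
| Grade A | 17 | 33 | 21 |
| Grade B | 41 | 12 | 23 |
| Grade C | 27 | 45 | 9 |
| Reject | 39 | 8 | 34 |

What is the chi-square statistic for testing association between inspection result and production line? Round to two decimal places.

62.16

Row totals: 71, 76, 81, 81. Column totals: 124, 98, 87. Grand total N = 309.
Expected counts (row total × column total / N):
  Grade A, Line 1: 71×124/309 = 28.492
  Grade A, Line 2: 71×98/309 = 22.518
  Grade A, Line 3: 71×87/309 = 19.990
  Grade B, Line 1: 76×124/309 = 30.498
  Grade B, Line 2: 76×98/309 = 24.104
  Grade B, Line 3: 76×87/309 = 21.398
  Grade C, Line 1: 81×124/309 = 32.505
  Grade C, Line 2: 81×98/309 = 25.689
  Grade C, Line 3: 81×87/309 = 22.806
  Reject, Line 1: 81×124/309 = 32.505
  Reject, Line 2: 81×98/309 = 25.689
  Reject, Line 3: 81×87/309 = 22.806
Contributions (O − E)²/E:
  (17 − 28.492)²/28.492 = 4.6352
  (33 − 22.518)²/22.518 = 4.8793
  (21 − 19.990)²/19.990 = 0.0510
  (41 − 30.498)²/30.498 = 3.6164
  (12 − 24.104)²/24.104 = 6.0781
  (23 − 21.398)²/21.398 = 0.1199
  (27 − 32.505)²/32.505 = 0.9323
  (45 − 25.689)²/25.689 = 14.5165
  (9 − 22.806)²/22.806 = 8.3577
  (39 − 32.505)²/32.505 = 1.2978
  (8 − 25.689)²/25.689 = 12.1803
  (34 − 22.806)²/22.806 = 5.4944
χ² = 4.6352 + 4.8793 + 0.0510 + 3.6164 + 6.0781 + 0.1199 + 0.9323 + 14.5165 + 8.3577 + 1.2978 + 12.1803 + 5.4944 = 62.16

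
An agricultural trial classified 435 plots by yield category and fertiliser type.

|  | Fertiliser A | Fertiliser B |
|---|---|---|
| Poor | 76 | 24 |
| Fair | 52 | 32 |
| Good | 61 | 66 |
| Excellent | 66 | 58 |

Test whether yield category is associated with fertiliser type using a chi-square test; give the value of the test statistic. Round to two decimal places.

20.18

Row totals: 100, 84, 127, 124. Column totals: 255, 180. Grand total N = 435.
Expected counts (row total × column total / N):
  Poor, Fertiliser A: 100×255/435 = 58.621
  Poor, Fertiliser B: 100×180/435 = 41.379
  Fair, Fertiliser A: 84×255/435 = 49.241
  Fair, Fertiliser B: 84×180/435 = 34.759
  Good, Fertiliser A: 127×255/435 = 74.448
  Good, Fertiliser B: 127×180/435 = 52.552
  Excellent, Fertiliser A: 124×255/435 = 72.690
  Excellent, Fertiliser B: 124×180/435 = 51.310
Contributions (O − E)²/E:
  (76 − 58.621)²/58.621 = 5.1522
  (24 − 41.379)²/41.379 = 7.2991
  (52 − 49.241)²/49.241 = 0.1546
  (32 − 34.759)²/34.759 = 0.2190
  (61 − 74.448)²/74.448 = 2.4292
  (66 − 52.552)²/52.552 = 3.4413
  (66 − 72.690)²/72.690 = 0.6157
  (58 − 51.310)²/51.310 = 0.8723
χ² = 5.1522 + 7.2991 + 0.1546 + 0.2190 + 2.4292 + 3.4413 + 0.6157 + 0.8723 = 20.18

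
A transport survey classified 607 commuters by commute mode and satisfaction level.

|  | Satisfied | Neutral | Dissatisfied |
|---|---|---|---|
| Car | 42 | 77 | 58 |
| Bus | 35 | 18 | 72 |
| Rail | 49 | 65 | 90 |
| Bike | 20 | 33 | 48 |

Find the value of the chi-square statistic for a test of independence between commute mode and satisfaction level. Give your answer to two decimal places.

Row totals: 177, 125, 204, 101. Column totals: 146, 193, 268. Grand total N = 607.
Expected counts (row total × column total / N):
  Car, Satisfied: 177×146/607 = 42.573
  Car, Neutral: 177×193/607 = 56.278
  Car, Dissatisfied: 177×268/607 = 78.148
  Bus, Satisfied: 125×146/607 = 30.066
  Bus, Neutral: 125×193/607 = 39.745
  Bus, Dissatisfied: 125×268/607 = 55.189
  Rail, Satisfied: 204×146/607 = 49.068
  Rail, Neutral: 204×193/607 = 64.863
  Rail, Dissatisfied: 204×268/607 = 90.069
  Bike, Satisfied: 101×146/607 = 24.293
  Bike, Neutral: 101×193/607 = 32.114
  Bike, Dissatisfied: 101×268/607 = 44.593
Contributions (O − E)²/E:
  (42 − 42.573)²/42.573 = 0.0077
  (77 − 56.278)²/56.278 = 7.6300
  (58 − 78.148)²/78.148 = 5.1945
  (35 − 30.066)²/30.066 = 0.8097
  (18 − 39.745)²/39.745 = 11.8970
  (72 − 55.189)²/55.189 = 5.1208
  (49 − 49.068)²/49.068 = 0.0001
  (65 − 64.863)²/64.863 = 0.0003
  (90 − 90.069)²/90.069 = 0.0001
  (20 − 24.293)²/24.293 = 0.7586
  (33 − 32.114)²/32.114 = 0.0244
  (48 − 44.593)²/44.593 = 0.2603
χ² = 0.0077 + 7.6300 + 5.1945 + 0.8097 + 11.8970 + 5.1208 + 0.0001 + 0.0003 + 0.0001 + 0.7586 + 0.0244 + 0.2603 = 31.70

31.70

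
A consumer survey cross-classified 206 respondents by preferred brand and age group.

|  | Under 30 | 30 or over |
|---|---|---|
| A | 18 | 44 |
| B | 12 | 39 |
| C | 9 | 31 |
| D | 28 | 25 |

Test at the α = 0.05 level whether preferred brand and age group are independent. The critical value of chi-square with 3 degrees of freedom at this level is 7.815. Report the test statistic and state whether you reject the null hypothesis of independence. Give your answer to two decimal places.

Row totals: 62, 51, 40, 53. Column totals: 67, 139. Grand total N = 206.
Expected counts (row total × column total / N):
  A, Under 30: 62×67/206 = 20.165
  A, 30 or over: 62×139/206 = 41.835
  B, Under 30: 51×67/206 = 16.587
  B, 30 or over: 51×139/206 = 34.413
  C, Under 30: 40×67/206 = 13.010
  C, 30 or over: 40×139/206 = 26.990
  D, Under 30: 53×67/206 = 17.238
  D, 30 or over: 53×139/206 = 35.762
Contributions (O − E)²/E:
  (18 − 20.165)²/20.165 = 0.2324
  (44 − 41.835)²/41.835 = 0.1120
  (12 − 16.587)²/16.587 = 1.2685
  (39 − 34.413)²/34.413 = 0.6114
  (9 − 13.010)²/13.010 = 1.2360
  (31 − 26.990)²/26.990 = 0.5958
  (28 − 17.238)²/17.238 = 6.7189
  (25 − 35.762)²/35.762 = 3.2387
χ² = 0.2324 + 0.1120 + 1.2685 + 0.6114 + 1.2360 + 0.5958 + 6.7189 + 3.2387 = 14.01
df = (4−1)(2−1) = 3. Since 14.01 > 7.815, reject the null hypothesis of independence at α = 0.05.

14.01; reject H₀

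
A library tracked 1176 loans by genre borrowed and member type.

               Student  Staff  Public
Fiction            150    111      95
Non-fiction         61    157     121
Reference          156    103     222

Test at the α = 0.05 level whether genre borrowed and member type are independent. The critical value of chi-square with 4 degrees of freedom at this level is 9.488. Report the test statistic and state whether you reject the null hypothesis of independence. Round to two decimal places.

93.04; reject H₀

Row totals: 356, 339, 481. Column totals: 367, 371, 438. Grand total N = 1176.
Expected counts (row total × column total / N):
  Fiction, Student: 356×367/1176 = 111.0986
  Fiction, Staff: 356×371/1176 = 112.3095
  Fiction, Public: 356×438/1176 = 132.5918
  Non-fiction, Student: 339×367/1176 = 105.7934
  Non-fiction, Staff: 339×371/1176 = 106.9464
  Non-fiction, Public: 339×438/1176 = 126.2602
  Reference, Student: 481×367/1176 = 150.1080
  Reference, Staff: 481×371/1176 = 151.7440
  Reference, Public: 481×438/1176 = 179.1480
Contributions (O − E)²/E:
  (150 − 111.0986)²/111.0986 = 13.6214
  (111 − 112.3095)²/112.3095 = 0.0153
  (95 − 132.5918)²/132.5918 = 10.6578
  (61 − 105.7934)²/105.7934 = 18.9657
  (157 − 106.9464)²/106.9464 = 23.4263
  (121 − 126.2602)²/126.2602 = 0.2191
  (156 − 150.1080)²/150.1080 = 0.2313
  (103 − 151.7440)²/151.7440 = 15.6578
  (222 − 179.1480)²/179.1480 = 10.2502
χ² = 13.6214 + 0.0153 + 10.6578 + 18.9657 + 23.4263 + 0.2191 + 0.2313 + 15.6578 + 10.2502 = 93.04
df = (3−1)(3−1) = 4. Since 93.04 > 9.488, reject the null hypothesis of independence at α = 0.05.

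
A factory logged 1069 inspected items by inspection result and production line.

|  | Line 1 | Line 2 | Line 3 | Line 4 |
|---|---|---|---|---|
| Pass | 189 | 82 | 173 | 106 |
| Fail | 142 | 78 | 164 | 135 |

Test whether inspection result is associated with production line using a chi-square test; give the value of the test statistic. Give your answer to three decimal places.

Row totals: 550, 519. Column totals: 331, 160, 337, 241. Grand total N = 1069.
Expected counts (row total × column total / N):
  Pass, Line 1: 550×331/1069 = 170.2993
  Pass, Line 2: 550×160/1069 = 82.3199
  Pass, Line 3: 550×337/1069 = 173.3863
  Pass, Line 4: 550×241/1069 = 123.9944
  Fail, Line 1: 519×331/1069 = 160.7007
  Fail, Line 2: 519×160/1069 = 77.6801
  Fail, Line 3: 519×337/1069 = 163.6137
  Fail, Line 4: 519×241/1069 = 117.0056
Contributions (O − E)²/E:
  (189 − 170.2993)²/170.2993 = 2.0535
  (82 − 82.3199)²/82.3199 = 0.0012
  (173 − 173.3863)²/173.3863 = 0.0009
  (106 − 123.9944)²/123.9944 = 2.6114
  (142 − 160.7007)²/160.7007 = 2.1762
  (78 − 77.6801)²/77.6801 = 0.0013
  (164 − 163.6137)²/163.6137 = 0.0009
  (135 − 117.0056)²/117.0056 = 2.7674
χ² = 2.0535 + 0.0012 + 0.0009 + 2.6114 + 2.1762 + 0.0013 + 0.0009 + 2.7674 = 9.613

9.613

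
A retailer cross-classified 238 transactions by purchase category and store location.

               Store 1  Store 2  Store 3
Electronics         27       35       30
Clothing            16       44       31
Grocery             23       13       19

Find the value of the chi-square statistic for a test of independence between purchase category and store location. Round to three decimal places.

12.881

Row totals: 92, 91, 55. Column totals: 66, 92, 80. Grand total N = 238.
Expected counts (row total × column total / N):
  Electronics, Store 1: 92×66/238 = 25.5126
  Electronics, Store 2: 92×92/238 = 35.5630
  Electronics, Store 3: 92×80/238 = 30.9244
  Clothing, Store 1: 91×66/238 = 25.2353
  Clothing, Store 2: 91×92/238 = 35.1765
  Clothing, Store 3: 91×80/238 = 30.5882
  Grocery, Store 1: 55×66/238 = 15.2521
  Grocery, Store 2: 55×92/238 = 21.2605
  Grocery, Store 3: 55×80/238 = 18.4874
Contributions (O − E)²/E:
  (27 − 25.5126)²/25.5126 = 0.0867
  (35 − 35.5630)²/35.5630 = 0.0089
  (30 − 30.9244)²/30.9244 = 0.0276
  (16 − 25.2353)²/25.2353 = 3.3798
  (44 − 35.1765)²/35.1765 = 2.2132
  (31 − 30.5882)²/30.5882 = 0.0055
  (23 − 15.2521)²/15.2521 = 3.9358
  (13 − 21.2605)²/21.2605 = 3.2095
  (19 − 18.4874)²/18.4874 = 0.0142
χ² = 0.0867 + 0.0089 + 0.0276 + 3.3798 + 2.2132 + 0.0055 + 3.9358 + 3.2095 + 0.0142 = 12.881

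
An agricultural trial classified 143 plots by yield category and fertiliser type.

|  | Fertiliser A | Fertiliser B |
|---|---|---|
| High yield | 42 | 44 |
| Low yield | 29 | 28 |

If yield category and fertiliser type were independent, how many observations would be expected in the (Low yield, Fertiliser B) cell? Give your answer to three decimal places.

28.699

Row total (Low yield) = 57; column total (Fertiliser B) = 72; grand total N = 143.
Expected count = (row total × column total) / N = 57 × 72 / 143 = 28.699.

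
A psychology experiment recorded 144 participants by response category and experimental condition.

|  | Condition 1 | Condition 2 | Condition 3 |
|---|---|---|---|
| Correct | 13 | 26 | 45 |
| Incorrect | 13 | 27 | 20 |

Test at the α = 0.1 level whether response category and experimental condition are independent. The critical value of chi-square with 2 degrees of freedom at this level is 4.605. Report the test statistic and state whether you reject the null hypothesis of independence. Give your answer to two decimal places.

Row totals: 84, 60. Column totals: 26, 53, 65. Grand total N = 144.
Expected counts (row total × column total / N):
  Correct, Condition 1: 84×26/144 = 15.167
  Correct, Condition 2: 84×53/144 = 30.917
  Correct, Condition 3: 84×65/144 = 37.917
  Incorrect, Condition 1: 60×26/144 = 10.833
  Incorrect, Condition 2: 60×53/144 = 22.083
  Incorrect, Condition 3: 60×65/144 = 27.083
Contributions (O − E)²/E:
  (13 − 15.167)²/15.167 = 0.3096
  (26 − 30.917)²/30.917 = 0.7820
  (45 − 37.917)²/37.917 = 1.3231
  (13 − 10.833)²/10.833 = 0.4335
  (27 − 22.083)²/22.083 = 1.0948
  (20 − 27.083)²/27.083 = 1.8524
χ² = 0.3096 + 0.7820 + 1.3231 + 0.4335 + 1.0948 + 1.8524 = 5.80
df = (2−1)(3−1) = 2. Since 5.80 > 4.605, reject the null hypothesis of independence at α = 0.1.

5.80; reject H₀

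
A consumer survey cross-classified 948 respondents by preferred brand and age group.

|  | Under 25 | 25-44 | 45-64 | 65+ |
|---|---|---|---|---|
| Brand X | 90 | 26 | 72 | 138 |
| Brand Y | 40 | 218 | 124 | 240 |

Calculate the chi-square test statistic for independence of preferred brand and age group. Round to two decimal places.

132.09

Row totals: 326, 622. Column totals: 130, 244, 196, 378. Grand total N = 948.
Expected counts (row total × column total / N):
  Brand X, Under 25: 326×130/948 = 44.705
  Brand X, 25-44: 326×244/948 = 83.907
  Brand X, 45-64: 326×196/948 = 67.401
  Brand X, 65+: 326×378/948 = 129.987
  Brand Y, Under 25: 622×130/948 = 85.295
  Brand Y, 25-44: 622×244/948 = 160.093
  Brand Y, 45-64: 622×196/948 = 128.599
  Brand Y, 65+: 622×378/948 = 248.013
Contributions (O − E)²/E:
  (90 − 44.705)²/44.705 = 45.8928
  (26 − 83.907)²/83.907 = 39.9635
  (72 − 67.401)²/67.401 = 0.3138
  (138 − 129.987)²/129.987 = 0.4940
  (40 − 85.295)²/85.295 = 24.0534
  (218 − 160.093)²/160.093 = 20.9455
  (124 − 128.599)²/128.599 = 0.1645
  (240 − 248.013)²/248.013 = 0.2589
χ² = 45.8928 + 39.9635 + 0.3138 + 0.4940 + 24.0534 + 20.9455 + 0.1645 + 0.2589 = 132.09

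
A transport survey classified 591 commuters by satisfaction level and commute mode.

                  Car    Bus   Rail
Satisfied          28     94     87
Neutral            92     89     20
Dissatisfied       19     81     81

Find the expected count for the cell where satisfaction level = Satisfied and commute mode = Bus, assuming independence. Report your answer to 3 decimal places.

Row total (Satisfied) = 209; column total (Bus) = 264; grand total N = 591.
Expected count = (row total × column total) / N = 209 × 264 / 591 = 93.360.

93.360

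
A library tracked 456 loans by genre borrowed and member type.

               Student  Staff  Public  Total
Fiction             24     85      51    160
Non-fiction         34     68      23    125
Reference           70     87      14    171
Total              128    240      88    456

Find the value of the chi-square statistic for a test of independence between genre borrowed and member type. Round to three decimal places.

Grand total N = 456.
Expected counts (row total × column total / N):
  Fiction, Student: 160×128/456 = 44.9123
  Fiction, Staff: 160×240/456 = 84.2105
  Fiction, Public: 160×88/456 = 30.8772
  Non-fiction, Student: 125×128/456 = 35.0877
  Non-fiction, Staff: 125×240/456 = 65.7895
  Non-fiction, Public: 125×88/456 = 24.1228
  Reference, Student: 171×128/456 = 48.0000
  Reference, Staff: 171×240/456 = 90.0000
  Reference, Public: 171×88/456 = 33.0000
Contributions (O − E)²/E:
  (24 − 44.9123)²/44.9123 = 9.7373
  (85 − 84.2105)²/84.2105 = 0.0074
  (51 − 30.8772)²/30.8772 = 13.1141
  (34 − 35.0877)²/35.0877 = 0.0337
  (68 − 65.7895)²/65.7895 = 0.0743
  (23 − 24.1228)²/24.1228 = 0.0523
  (70 − 48.0000)²/48.0000 = 10.0833
  (87 − 90.0000)²/90.0000 = 0.1000
  (14 − 33.0000)²/33.0000 = 10.9394
χ² = 9.7373 + 0.0074 + 13.1141 + 0.0337 + 0.0743 + 0.0523 + 10.0833 + 0.1000 + 10.9394 = 44.142

44.142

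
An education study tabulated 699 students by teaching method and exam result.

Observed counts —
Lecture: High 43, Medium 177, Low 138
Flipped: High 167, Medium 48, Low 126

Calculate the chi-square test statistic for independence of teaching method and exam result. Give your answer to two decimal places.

147.40

Row totals: 358, 341. Column totals: 210, 225, 264. Grand total N = 699.
Expected counts (row total × column total / N):
  Lecture, High: 358×210/699 = 107.554
  Lecture, Medium: 358×225/699 = 115.236
  Lecture, Low: 358×264/699 = 135.210
  Flipped, High: 341×210/699 = 102.446
  Flipped, Medium: 341×225/699 = 109.764
  Flipped, Low: 341×264/699 = 128.790
Contributions (O − E)²/E:
  (43 − 107.554)²/107.554 = 38.7454
  (177 − 115.236)²/115.236 = 33.1042
  (138 − 135.210)²/135.210 = 0.0576
  (167 − 102.446)²/102.446 = 40.6772
  (48 − 109.764)²/109.764 = 34.7545
  (126 − 128.790)²/128.790 = 0.0604
χ² = 38.7454 + 33.1042 + 0.0576 + 40.6772 + 34.7545 + 0.0604 = 147.40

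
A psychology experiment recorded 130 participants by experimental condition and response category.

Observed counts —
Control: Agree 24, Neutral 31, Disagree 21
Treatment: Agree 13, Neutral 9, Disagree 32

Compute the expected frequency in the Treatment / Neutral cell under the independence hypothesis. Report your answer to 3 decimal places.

Row total (Treatment) = 54; column total (Neutral) = 40; grand total N = 130.
Expected count = (row total × column total) / N = 54 × 40 / 130 = 16.615.

16.615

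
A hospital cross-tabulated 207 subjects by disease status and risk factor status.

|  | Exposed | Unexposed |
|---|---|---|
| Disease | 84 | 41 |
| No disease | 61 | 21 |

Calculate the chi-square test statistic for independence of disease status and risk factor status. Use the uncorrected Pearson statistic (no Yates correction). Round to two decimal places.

Row totals: 125, 82. Column totals: 145, 62. Grand total N = 207.
Expected counts (row total × column total / N):
  Disease, Exposed: 125×145/207 = 87.560
  Disease, Unexposed: 125×62/207 = 37.440
  No disease, Exposed: 82×145/207 = 57.440
  No disease, Unexposed: 82×62/207 = 24.560
Contributions (O − E)²/E:
  (84 − 87.560)²/87.560 = 0.1447
  (41 − 37.440)²/37.440 = 0.3385
  (61 − 57.440)²/57.440 = 0.2206
  (21 − 24.560)²/24.560 = 0.5160
χ² = 0.1447 + 0.3385 + 0.2206 + 0.5160 = 1.22

1.22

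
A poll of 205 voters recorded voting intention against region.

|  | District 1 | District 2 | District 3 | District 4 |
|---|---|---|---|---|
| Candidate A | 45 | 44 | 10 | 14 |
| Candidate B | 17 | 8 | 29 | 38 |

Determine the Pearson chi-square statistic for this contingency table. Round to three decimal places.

56.342

Row totals: 113, 92. Column totals: 62, 52, 39, 52. Grand total N = 205.
Expected counts (row total × column total / N):
  Candidate A, District 1: 113×62/205 = 34.1756
  Candidate A, District 2: 113×52/205 = 28.6634
  Candidate A, District 3: 113×39/205 = 21.4976
  Candidate A, District 4: 113×52/205 = 28.6634
  Candidate B, District 1: 92×62/205 = 27.8244
  Candidate B, District 2: 92×52/205 = 23.3366
  Candidate B, District 3: 92×39/205 = 17.5024
  Candidate B, District 4: 92×52/205 = 23.3366
Contributions (O − E)²/E:
  (45 − 34.1756)²/34.1756 = 3.4284
  (44 − 28.6634)²/28.6634 = 8.2060
  (10 − 21.4976)²/21.4976 = 6.1493
  (14 − 28.6634)²/28.6634 = 7.5014
  (17 − 27.8244)²/27.8244 = 4.2110
  (8 − 23.3366)²/23.3366 = 10.0791
  (29 − 17.5024)²/17.5024 = 7.5530
  (38 − 23.3366)²/23.3366 = 9.2137
χ² = 3.4284 + 8.2060 + 6.1493 + 7.5014 + 4.2110 + 10.0791 + 7.5530 + 9.2137 = 56.342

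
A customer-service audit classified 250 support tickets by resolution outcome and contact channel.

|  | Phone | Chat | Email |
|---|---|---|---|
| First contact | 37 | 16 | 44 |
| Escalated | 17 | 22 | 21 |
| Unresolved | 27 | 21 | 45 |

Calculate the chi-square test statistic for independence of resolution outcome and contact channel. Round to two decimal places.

Row totals: 97, 60, 93. Column totals: 81, 59, 110. Grand total N = 250.
Expected counts (row total × column total / N):
  First contact, Phone: 97×81/250 = 31.428
  First contact, Chat: 97×59/250 = 22.892
  First contact, Email: 97×110/250 = 42.680
  Escalated, Phone: 60×81/250 = 19.440
  Escalated, Chat: 60×59/250 = 14.160
  Escalated, Email: 60×110/250 = 26.400
  Unresolved, Phone: 93×81/250 = 30.132
  Unresolved, Chat: 93×59/250 = 21.948
  Unresolved, Email: 93×110/250 = 40.920
Contributions (O − E)²/E:
  (37 − 31.428)²/31.428 = 0.9879
  (16 − 22.892)²/22.892 = 2.0749
  (44 − 42.680)²/42.680 = 0.0408
  (17 − 19.440)²/19.440 = 0.3063
  (22 − 14.160)²/14.160 = 4.3408
  (21 − 26.400)²/26.400 = 1.1045
  (27 − 30.132)²/30.132 = 0.3255
  (21 − 21.948)²/21.948 = 0.0409
  (45 − 40.920)²/40.920 = 0.4068
χ² = 0.9879 + 2.0749 + 0.0408 + 0.3063 + 4.3408 + 1.1045 + 0.3255 + 0.0409 + 0.4068 = 9.63

9.63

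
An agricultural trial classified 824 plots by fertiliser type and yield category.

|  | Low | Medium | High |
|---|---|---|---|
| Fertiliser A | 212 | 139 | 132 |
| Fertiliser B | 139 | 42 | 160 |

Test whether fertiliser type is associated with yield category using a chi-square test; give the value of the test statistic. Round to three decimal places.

Row totals: 483, 341. Column totals: 351, 181, 292. Grand total N = 824.
Expected counts (row total × column total / N):
  Fertiliser A, Low: 483×351/824 = 205.7439
  Fertiliser A, Medium: 483×181/824 = 106.0959
  Fertiliser A, High: 483×292/824 = 171.1602
  Fertiliser B, Low: 341×351/824 = 145.2561
  Fertiliser B, Medium: 341×181/824 = 74.9041
  Fertiliser B, High: 341×292/824 = 120.8398
Contributions (O − E)²/E:
  (212 − 205.7439)²/205.7439 = 0.1902
  (139 − 106.0959)²/106.0959 = 10.2047
  (132 − 171.1602)²/171.1602 = 8.9596
  (139 − 145.2561)²/145.2561 = 0.2694
  (42 − 74.9041)²/74.9041 = 14.4542
  (160 − 120.8398)²/120.8398 = 12.6905
χ² = 0.1902 + 10.2047 + 8.9596 + 0.2694 + 14.4542 + 12.6905 = 46.769

46.769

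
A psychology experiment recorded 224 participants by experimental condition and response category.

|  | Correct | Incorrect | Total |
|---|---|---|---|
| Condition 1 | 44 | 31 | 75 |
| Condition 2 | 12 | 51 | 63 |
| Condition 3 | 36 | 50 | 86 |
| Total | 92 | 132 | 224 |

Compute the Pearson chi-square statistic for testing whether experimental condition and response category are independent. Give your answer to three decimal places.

Grand total N = 224.
Expected counts (row total × column total / N):
  Condition 1, Correct: 75×92/224 = 30.8036
  Condition 1, Incorrect: 75×132/224 = 44.1964
  Condition 2, Correct: 63×92/224 = 25.8750
  Condition 2, Incorrect: 63×132/224 = 37.1250
  Condition 3, Correct: 86×92/224 = 35.3214
  Condition 3, Incorrect: 86×132/224 = 50.6786
Contributions (O − E)²/E:
  (44 − 30.8036)²/30.8036 = 5.6534
  (31 − 44.1964)²/44.1964 = 3.9403
  (12 − 25.8750)²/25.8750 = 7.4402
  (51 − 37.1250)²/37.1250 = 5.1856
  (36 − 35.3214)²/35.3214 = 0.0130
  (50 − 50.6786)²/50.6786 = 0.0091
χ² = 5.6534 + 3.9403 + 7.4402 + 5.1856 + 0.0130 + 0.0091 = 22.242

22.242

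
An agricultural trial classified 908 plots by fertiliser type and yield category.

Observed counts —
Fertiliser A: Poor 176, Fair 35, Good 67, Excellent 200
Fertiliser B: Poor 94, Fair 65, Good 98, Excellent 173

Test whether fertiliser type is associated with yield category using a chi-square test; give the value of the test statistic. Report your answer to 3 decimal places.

39.255

Row totals: 478, 430. Column totals: 270, 100, 165, 373. Grand total N = 908.
Expected counts (row total × column total / N):
  Fertiliser A, Poor: 478×270/908 = 142.1366
  Fertiliser A, Fair: 478×100/908 = 52.6432
  Fertiliser A, Good: 478×165/908 = 86.8612
  Fertiliser A, Excellent: 478×373/908 = 196.3590
  Fertiliser B, Poor: 430×270/908 = 127.8634
  Fertiliser B, Fair: 430×100/908 = 47.3568
  Fertiliser B, Good: 430×165/908 = 78.1388
  Fertiliser B, Excellent: 430×373/908 = 176.6410
Contributions (O − E)²/E:
  (176 − 142.1366)²/142.1366 = 8.0678
  (35 − 52.6432)²/52.6432 = 5.9131
  (67 − 86.8612)²/86.8612 = 4.5414
  (200 − 196.3590)²/196.3590 = 0.0675
  (94 − 127.8634)²/127.8634 = 8.9684
  (65 − 47.3568)²/47.3568 = 6.5731
  (98 − 78.1388)²/78.1388 = 5.0483
  (173 − 176.6410)²/176.6410 = 0.0750
χ² = 8.0678 + 5.9131 + 4.5414 + 0.0675 + 8.9684 + 6.5731 + 5.0483 + 0.0750 = 39.255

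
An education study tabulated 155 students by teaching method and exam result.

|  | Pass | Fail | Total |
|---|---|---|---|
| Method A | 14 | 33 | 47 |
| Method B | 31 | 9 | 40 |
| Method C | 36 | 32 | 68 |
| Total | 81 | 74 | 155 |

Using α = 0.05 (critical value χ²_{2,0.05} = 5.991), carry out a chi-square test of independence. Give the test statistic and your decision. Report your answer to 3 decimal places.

Grand total N = 155.
Expected counts (row total × column total / N):
  Method A, Pass: 47×81/155 = 24.5613
  Method A, Fail: 47×74/155 = 22.4387
  Method B, Pass: 40×81/155 = 20.9032
  Method B, Fail: 40×74/155 = 19.0968
  Method C, Pass: 68×81/155 = 35.5355
  Method C, Fail: 68×74/155 = 32.4645
Contributions (O − E)²/E:
  (14 − 24.5613)²/24.5613 = 4.5413
  (33 − 22.4387)²/22.4387 = 4.9709
  (31 − 20.9032)²/20.9032 = 4.8770
  (9 − 19.0968)²/19.0968 = 5.3383
  (36 − 35.5355)²/35.5355 = 0.0061
  (32 − 32.4645)²/32.4645 = 0.0066
χ² = 4.5413 + 4.9709 + 4.8770 + 5.3383 + 0.0061 + 0.0066 = 19.740
df = (3−1)(2−1) = 2. Since 19.740 > 5.991, reject the null hypothesis of independence at α = 0.05.

19.740; reject H₀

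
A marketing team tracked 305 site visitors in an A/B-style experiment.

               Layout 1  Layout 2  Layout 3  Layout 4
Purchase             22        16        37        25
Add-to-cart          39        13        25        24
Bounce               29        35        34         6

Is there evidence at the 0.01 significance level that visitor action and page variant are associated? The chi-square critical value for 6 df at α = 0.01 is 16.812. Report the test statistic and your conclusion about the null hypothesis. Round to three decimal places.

32.822; reject H₀

Row totals: 100, 101, 104. Column totals: 90, 64, 96, 55. Grand total N = 305.
Expected counts (row total × column total / N):
  Purchase, Layout 1: 100×90/305 = 29.50820
  Purchase, Layout 2: 100×64/305 = 20.98361
  Purchase, Layout 3: 100×96/305 = 31.47541
  Purchase, Layout 4: 100×55/305 = 18.03279
  Add-to-cart, Layout 1: 101×90/305 = 29.80328
  Add-to-cart, Layout 2: 101×64/305 = 21.19344
  Add-to-cart, Layout 3: 101×96/305 = 31.79016
  Add-to-cart, Layout 4: 101×55/305 = 18.21311
  Bounce, Layout 1: 104×90/305 = 30.68852
  Bounce, Layout 2: 104×64/305 = 21.82295
  Bounce, Layout 3: 104×96/305 = 32.73443
  Bounce, Layout 4: 104×55/305 = 18.75410
Contributions (O − E)²/E:
  (22 − 29.50820)²/29.50820 = 1.9104
  (16 − 20.98361)²/20.98361 = 1.1836
  (37 − 31.47541)²/31.47541 = 0.9697
  (25 − 18.03279)²/18.03279 = 2.6919
  (39 − 29.80328)²/29.80328 = 2.8379
  (13 − 21.19344)²/21.19344 = 3.1676
  (25 − 31.79016)²/31.79016 = 1.4503
  (24 − 18.21311)²/18.21311 = 1.8387
  (29 − 30.68852)²/30.68852 = 0.0929
  (35 − 21.82295)²/21.82295 = 7.9565
  (34 − 32.73443)²/32.73443 = 0.0489
  (6 − 18.75410)²/18.75410 = 8.6737
χ² = 1.9104 + 1.1836 + 0.9697 + 2.6919 + 2.8379 + 3.1676 + 1.4503 + 1.8387 + 0.0929 + 7.9565 + 0.0489 + 8.6737 = 32.822
df = (3−1)(4−1) = 6. Since 32.822 > 16.812, reject the null hypothesis of independence at α = 0.01.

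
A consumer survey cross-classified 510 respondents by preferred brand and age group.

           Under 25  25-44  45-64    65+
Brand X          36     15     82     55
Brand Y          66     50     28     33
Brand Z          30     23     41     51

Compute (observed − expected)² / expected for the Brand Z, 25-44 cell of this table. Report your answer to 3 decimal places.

Row total (Brand Z) = 145; column total (25-44) = 88; N = 510.
Expected count E = 145 × 88 / 510 = 25.01961.
Contribution = (O − E)²/E = (23 − 25.01961)² / 25.01961 = 0.163.

0.163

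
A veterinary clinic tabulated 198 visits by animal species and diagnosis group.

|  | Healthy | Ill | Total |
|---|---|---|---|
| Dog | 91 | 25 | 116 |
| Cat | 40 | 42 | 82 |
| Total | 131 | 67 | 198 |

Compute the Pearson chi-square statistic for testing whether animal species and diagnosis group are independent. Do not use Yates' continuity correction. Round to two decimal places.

18.89

Grand total N = 198.
Expected counts (row total × column total / N):
  Dog, Healthy: 116×131/198 = 76.747
  Dog, Ill: 116×67/198 = 39.253
  Cat, Healthy: 82×131/198 = 54.253
  Cat, Ill: 82×67/198 = 27.747
Contributions (O − E)²/E:
  (91 − 76.747)²/76.747 = 2.6470
  (25 − 39.253)²/39.253 = 5.1753
  (40 − 54.253)²/54.253 = 3.7445
  (42 − 27.747)²/27.747 = 7.3214
χ² = 2.6470 + 5.1753 + 3.7445 + 7.3214 = 18.89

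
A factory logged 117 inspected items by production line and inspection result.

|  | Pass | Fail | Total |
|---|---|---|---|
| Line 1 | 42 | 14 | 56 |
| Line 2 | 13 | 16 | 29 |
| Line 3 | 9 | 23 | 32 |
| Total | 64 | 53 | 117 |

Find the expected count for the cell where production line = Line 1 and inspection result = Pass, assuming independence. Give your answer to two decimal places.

30.63

Row total (Line 1) = 56; column total (Pass) = 64; grand total N = 117.
Expected count = (row total × column total) / N = 56 × 64 / 117 = 30.63.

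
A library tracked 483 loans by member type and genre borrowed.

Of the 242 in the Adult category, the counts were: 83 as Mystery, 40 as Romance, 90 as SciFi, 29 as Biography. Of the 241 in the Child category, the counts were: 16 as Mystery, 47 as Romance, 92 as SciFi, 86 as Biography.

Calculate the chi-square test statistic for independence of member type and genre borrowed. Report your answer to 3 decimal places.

Row totals: 242, 241. Column totals: 99, 87, 182, 115. Grand total N = 483.
Expected counts (row total × column total / N):
  Adult, Mystery: 242×99/483 = 49.6025
  Adult, Romance: 242×87/483 = 43.5901
  Adult, SciFi: 242×182/483 = 91.1884
  Adult, Biography: 242×115/483 = 57.6190
  Child, Mystery: 241×99/483 = 49.3975
  Child, Romance: 241×87/483 = 43.4099
  Child, SciFi: 241×182/483 = 90.8116
  Child, Biography: 241×115/483 = 57.3810
Contributions (O − E)²/E:
  (83 − 49.6025)²/49.6025 = 22.4866
  (40 − 43.5901)²/43.5901 = 0.2957
  (90 − 91.1884)²/91.1884 = 0.0155
  (29 − 57.6190)²/57.6190 = 14.2149
  (16 − 49.3975)²/49.3975 = 22.5799
  (47 − 43.4099)²/43.4099 = 0.2969
  (92 − 90.8116)²/90.8116 = 0.0156
  (86 − 57.3810)²/57.3810 = 14.2738
χ² = 22.4866 + 0.2957 + 0.0155 + 14.2149 + 22.5799 + 0.2969 + 0.0156 + 14.2738 = 74.179

74.179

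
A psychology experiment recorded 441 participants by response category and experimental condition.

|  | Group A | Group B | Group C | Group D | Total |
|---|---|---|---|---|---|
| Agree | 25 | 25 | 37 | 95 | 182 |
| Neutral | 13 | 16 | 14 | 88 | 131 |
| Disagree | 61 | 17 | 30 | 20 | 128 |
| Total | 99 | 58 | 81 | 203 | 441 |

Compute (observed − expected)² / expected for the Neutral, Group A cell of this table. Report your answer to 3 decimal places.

Row total (Neutral) = 131; column total (Group A) = 99; N = 441.
Expected count E = 131 × 99 / 441 = 29.4082.
Contribution = (O − E)²/E = (13 − 29.4082)² / 29.4082 = 9.155.

9.155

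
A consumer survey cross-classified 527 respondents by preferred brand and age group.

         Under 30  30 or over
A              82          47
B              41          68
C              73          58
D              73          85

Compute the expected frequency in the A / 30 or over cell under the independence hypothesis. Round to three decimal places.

Row total (A) = 129; column total (30 or over) = 258; grand total N = 527.
Expected count = (row total × column total) / N = 129 × 258 / 527 = 63.154.

63.154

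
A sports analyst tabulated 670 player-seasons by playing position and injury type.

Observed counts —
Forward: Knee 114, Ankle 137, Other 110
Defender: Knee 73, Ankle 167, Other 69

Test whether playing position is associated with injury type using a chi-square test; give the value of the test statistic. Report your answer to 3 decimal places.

Row totals: 361, 309. Column totals: 187, 304, 179. Grand total N = 670.
Expected counts (row total × column total / N):
  Forward, Knee: 361×187/670 = 100.7567
  Forward, Ankle: 361×304/670 = 163.7970
  Forward, Other: 361×179/670 = 96.4463
  Defender, Knee: 309×187/670 = 86.2433
  Defender, Ankle: 309×304/670 = 140.2030
  Defender, Other: 309×179/670 = 82.5537
Contributions (O − E)²/E:
  (114 − 100.7567)²/100.7567 = 1.7407
  (137 − 163.7970)²/163.7970 = 4.3840
  (110 − 96.4463)²/96.4463 = 1.9047
  (73 − 86.2433)²/86.2433 = 2.0336
  (167 − 140.2030)²/140.2030 = 5.1217
  (69 − 82.5537)²/82.5537 = 2.2253
χ² = 1.7407 + 4.3840 + 1.9047 + 2.0336 + 5.1217 + 2.2253 = 17.410

17.410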